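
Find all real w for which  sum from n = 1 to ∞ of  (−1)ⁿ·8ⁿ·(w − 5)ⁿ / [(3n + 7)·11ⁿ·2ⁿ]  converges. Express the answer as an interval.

(9/4, 31/4]

The ratio of consecutive coefficients is [(3n + 7)/(3(n+1) + 7)] · 8/(11·2) → 4/11.
Hence the series converges for |w − 5| < 1/(4/11) = 11/4, so the radius of convergence is 11/4.
Endpoint w = 31/4: an alternating series whose terms decrease to 0 in absolute value, so it converges by the Leibniz criterion.
When w = 9/4, the terms behave like c/n; limit comparison with the harmonic series gives divergence.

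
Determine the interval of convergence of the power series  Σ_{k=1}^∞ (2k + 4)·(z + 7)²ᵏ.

(-8, -6)

Apply the ratio test: |a_{k+1}| / |a_k| = (2(k+1) + 4)/(2k + 4), which tends to 1 as k → ∞.
Successive powers of (z + 7) differ by 2, so the series converges when |z + 7|² · 1 < 1, i.e. |z + 7| < √(1) = 1. So R = 1.
At z = -6: the terms have absolute value of order k, which does not tend to 0, so the series diverges by the divergence test.
At z = -8: the terms have absolute value of order k, which does not tend to 0, so the series diverges by the divergence test.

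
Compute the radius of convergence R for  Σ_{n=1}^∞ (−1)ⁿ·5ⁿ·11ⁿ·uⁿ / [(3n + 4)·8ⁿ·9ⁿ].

R = 72/55

Apply the ratio test: |a_{n+1}| / |a_n| = [(3n + 4)/(3(n+1) + 4)] · 5·11/(8·9), which tends to 55/72 as n → ∞.
Hence the series converges for |u| < 1/(55/72) = 72/55, so the radius of convergence is 72/55.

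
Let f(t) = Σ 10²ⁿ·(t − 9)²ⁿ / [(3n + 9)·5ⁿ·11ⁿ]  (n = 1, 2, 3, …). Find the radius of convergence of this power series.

The ratio of consecutive coefficients is [(3n + 9)/(3(n+1) + 9)] · 100/(5·11) → 20/11.
Successive powers of (t − 9) differ by 2, so the series converges when |t − 9|² · 20/11 < 1, i.e. |t − 9| < √(11/20). So R = √55/10.

R = √55/10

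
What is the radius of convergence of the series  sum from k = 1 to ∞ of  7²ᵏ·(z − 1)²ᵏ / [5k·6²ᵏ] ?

Ratio test: |a_{k+1}/a_k| = [5k/5(k+1)] · 49/36 → 49/36 as k → ∞.
Successive powers of (z − 1) differ by 2, so the series converges when |z − 1|² · 49/36 < 1, i.e. |z − 1| < √(36/49) = 6/7. So R = 6/7.

R = 6/7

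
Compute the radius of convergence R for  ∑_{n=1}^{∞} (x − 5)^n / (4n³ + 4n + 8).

The ratio of consecutive coefficients is (4n³ + 4n + 8)/(4(n+1)³ + 4(n+1) + 8) → 1.
So the series converges when |x − 5| < 1 and diverges when |x − 5| > 1; R = 1.

R = 1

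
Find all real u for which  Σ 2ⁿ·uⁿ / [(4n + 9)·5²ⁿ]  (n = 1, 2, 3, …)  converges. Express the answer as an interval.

[-25/2, 25/2)

The ratio of consecutive coefficients is [(4n + 9)/(4(n+1) + 9)] · 2/25 → 2/25.
Thus R = 1/(2/25) = 25/2.
Endpoint u = 25/2: comparison with the harmonic series Σ 1/n shows the series diverges.
When u = -25/2, an alternating series whose terms decrease to 0 in absolute value, so it converges by the Leibniz criterion.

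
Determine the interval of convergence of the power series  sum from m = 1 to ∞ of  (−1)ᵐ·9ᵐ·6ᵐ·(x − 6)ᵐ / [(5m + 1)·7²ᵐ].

(275/54, 373/54]

The ratio of consecutive coefficients is [(5m + 1)/(5(m+1) + 1)] · 9·6/49 → 54/49.
Convergence for |x − 6| · 54/49 < 1, i.e. |x − 6| < 49/54. So R = 49/54.
Check x = 373/54: an alternating series whose terms decrease to 0 in absolute value, so it converges by the Leibniz criterion.
When x = 275/54, the terms behave like c/m; limit comparison with the harmonic series gives divergence.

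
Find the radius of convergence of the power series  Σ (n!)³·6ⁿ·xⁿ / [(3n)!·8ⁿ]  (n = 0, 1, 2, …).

By the ratio test, |a_{n+1}/a_n| = (n+1)³/[(3n+1)·(3n+2)·(3n+3)] · 6/8 → 1/36.
Hence the series converges for |x| < 1/(1/36) = 36, so the radius of convergence is 36.

R = 36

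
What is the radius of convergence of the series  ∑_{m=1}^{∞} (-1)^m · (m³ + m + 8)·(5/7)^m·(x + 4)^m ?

Ratio test: |a_{m+1}/a_m| = [((m+1)³ + (m+1) + 8)/(m³ + m + 8)] · 5/7 → 5/7 as m → ∞.
Hence the series converges for |x + 4| < 1/(5/7) = 7/5, so the radius of convergence is 7/5.

R = 7/5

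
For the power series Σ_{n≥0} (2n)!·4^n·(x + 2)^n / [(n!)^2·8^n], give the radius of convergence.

R = 1/2

By the ratio test, |a_{n+1}/a_n| = (2n+1)·(2n+2)/(n+1)² · 4/8 → 2.
Thus R = 1/(2) = 1/2.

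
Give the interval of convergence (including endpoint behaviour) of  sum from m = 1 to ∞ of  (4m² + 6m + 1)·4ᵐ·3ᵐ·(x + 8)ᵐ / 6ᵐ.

(-17/2, -15/2)

By the ratio test, |a_{m+1}/a_m| = [(4(m+1)² + 6(m+1) + 1)/(4m² + 6m + 1)] · 4·3/6 → 2.
Convergence for |x + 8| · 2 < 1, i.e. |x + 8| < 1/2. So R = 1/2.
Endpoint x = -15/2: the terms have absolute value of order m², which does not tend to 0, so the series diverges by the divergence test.
At x = -17/2: the terms have absolute value of order m², which does not tend to 0, so the series diverges by the divergence test.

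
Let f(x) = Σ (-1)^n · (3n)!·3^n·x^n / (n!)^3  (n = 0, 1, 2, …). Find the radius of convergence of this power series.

The ratio of consecutive coefficients is (3n+1)·(3n+2)·(3n+3)/(n+1)³ · 3 → 81.
Hence the series converges for |x| < 1/(81) = 1/81, so the radius of convergence is 1/81.

R = 1/81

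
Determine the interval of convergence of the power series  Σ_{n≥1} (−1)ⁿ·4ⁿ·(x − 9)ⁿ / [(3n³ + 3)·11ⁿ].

[25/4, 47/4]

The ratio of consecutive coefficients is [(3n³ + 3)/(3(n+1)³ + 3)] · 4/11 → 4/11.
Hence the series converges for |x − 9| < 1/(4/11) = 11/4, so the radius of convergence is 11/4.
Check x = 47/4: absolute convergence follows by limit comparison with Σ 1/n³.
Check x = 25/4: the series is dominated by a constant times Σ 1/n³, which converges (p = 3 > 1).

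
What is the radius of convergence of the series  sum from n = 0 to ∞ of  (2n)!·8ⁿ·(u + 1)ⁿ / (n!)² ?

By the ratio test, |a_{n+1}/a_n| = (2n+1)·(2n+2)/(n+1)² · 8 → 32.
Convergence for |u + 1| · 32 < 1, i.e. |u + 1| < 1/32. So R = 1/32.

R = 1/32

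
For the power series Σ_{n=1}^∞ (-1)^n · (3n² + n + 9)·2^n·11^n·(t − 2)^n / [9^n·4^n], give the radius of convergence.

R = 18/11

Ratio test: |a_{n+1}/a_n| = [(3(n+1)² + (n+1) + 9)/(3n² + n + 9)] · 2·11/(9·4) → 11/18 as n → ∞.
Thus R = 1/(11/18) = 18/11.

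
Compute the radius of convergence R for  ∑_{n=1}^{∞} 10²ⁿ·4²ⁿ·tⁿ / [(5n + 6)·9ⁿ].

R = 9/1600

By the ratio test, |a_{n+1}/a_n| = [(5n + 6)/(5(n+1) + 6)] · 100·16/9 → 1600/9.
Thus R = 1/(1600/9) = 9/1600.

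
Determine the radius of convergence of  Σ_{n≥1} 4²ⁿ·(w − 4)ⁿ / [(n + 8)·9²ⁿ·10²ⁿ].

R = 2025/4

Apply the ratio test: |a_{n+1}| / |a_n| = [(n + 8)/((n+1) + 8)] · 16/(81·100), which tends to 4/2025 as n → ∞.
Hence the series converges for |w − 4| < 1/(4/2025) = 2025/4, so the radius of convergence is 2025/4.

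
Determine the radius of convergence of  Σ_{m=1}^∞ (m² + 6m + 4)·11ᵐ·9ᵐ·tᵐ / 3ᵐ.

Ratio test: |a_{m+1}/a_m| = [((m+1)² + 6(m+1) + 4)/(m² + 6m + 4)] · 11·9/3 → 33 as m → ∞.
Convergence for |t| · 33 < 1, i.e. |t| < 1/33. So R = 1/33.

R = 1/33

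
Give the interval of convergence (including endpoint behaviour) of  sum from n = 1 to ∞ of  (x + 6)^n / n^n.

(−∞, ∞)

Applying the root test, |a_n|^(1/n) = 1/n → 0.
Since the n-th root of |a_n| tends to 0, the series converges for all real x; R = ∞.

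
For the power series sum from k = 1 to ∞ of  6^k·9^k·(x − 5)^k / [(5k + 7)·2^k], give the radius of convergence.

R = 1/27

Apply the ratio test: |a_{k+1}| / |a_k| = [(5k + 7)/(5(k+1) + 7)] · 6·9/2, which tends to 27 as k → ∞.
Thus R = 1/(27) = 1/27.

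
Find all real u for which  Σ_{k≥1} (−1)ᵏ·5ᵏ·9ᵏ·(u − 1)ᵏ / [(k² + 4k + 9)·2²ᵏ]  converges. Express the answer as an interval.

[41/45, 49/45]

Ratio test: |a_{k+1}/a_k| = [(k² + 4k + 9)/((k+1)² + 4(k+1) + 9)] · 5·9/4 → 45/4 as k → ∞.
The series converges when 45/4 · |u − 1| < 1, giving R = 4/45.
Check u = 49/45: the terms are on the order of 1/k², so the series converges absolutely by comparison with the p-series (p = 2 > 1).
At u = 41/45: the terms are on the order of 1/k², so the series converges absolutely by comparison with the p-series (p = 2 > 1).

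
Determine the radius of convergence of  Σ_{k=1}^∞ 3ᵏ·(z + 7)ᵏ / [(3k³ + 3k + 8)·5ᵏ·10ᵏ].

By the ratio test, |a_{k+1}/a_k| = [(3k³ + 3k + 8)/(3(k+1)³ + 3(k+1) + 8)] · 3/(5·10) → 3/50.
Convergence for |z + 7| · 3/50 < 1, i.e. |z + 7| < 50/3. So R = 50/3.

R = 50/3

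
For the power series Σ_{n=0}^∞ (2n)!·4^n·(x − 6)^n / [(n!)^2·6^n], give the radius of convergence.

R = 3/8

Apply the ratio test: |a_{n+1}| / |a_n| = (2n+1)·(2n+2)/(n+1)² · 4/6, which tends to 8/3 as n → ∞.
Hence the series converges for |x − 6| < 1/(8/3) = 3/8, so the radius of convergence is 3/8.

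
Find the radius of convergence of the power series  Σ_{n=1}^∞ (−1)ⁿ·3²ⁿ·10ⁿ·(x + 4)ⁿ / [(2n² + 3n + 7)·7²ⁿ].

R = 49/90

The ratio of consecutive coefficients is [(2n² + 3n + 7)/(2(n+1)² + 3(n+1) + 7)] · 9·10/49 → 90/49.
Hence the series converges for |x + 4| < 1/(90/49) = 49/90, so the radius of convergence is 49/90.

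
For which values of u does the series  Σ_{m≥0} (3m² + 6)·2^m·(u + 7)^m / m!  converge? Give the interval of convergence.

The ratio of consecutive coefficients is (3(m+1)² + 6)/(3m² + 6) · 2 · 1/(m+1) → 0.
The limit is 0, so the series converges for all u; R = ∞.

(−∞, ∞)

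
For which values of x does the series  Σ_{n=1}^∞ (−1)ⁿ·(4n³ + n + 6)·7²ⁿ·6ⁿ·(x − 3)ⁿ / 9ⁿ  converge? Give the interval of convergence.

(291/98, 297/98)

By the ratio test, |a_{n+1}/a_n| = [(4(n+1)³ + (n+1) + 6)/(4n³ + n + 6)] · 49·6/9 → 98/3.
Thus R = 1/(98/3) = 3/98.
When x = 297/98, the terms have absolute value of order n³, which does not tend to 0, so the series diverges by the divergence test.
When x = 291/98, the n-th term does not approach 0; divergence by the term test.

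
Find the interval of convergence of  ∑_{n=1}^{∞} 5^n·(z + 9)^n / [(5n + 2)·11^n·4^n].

[-89/5, -1/5)

By the ratio test, |a_{n+1}/a_n| = [(5n + 2)/(5(n+1) + 2)] · 5/(11·4) → 5/44.
Thus R = 1/(5/44) = 44/5.
Endpoint z = -1/5: the terms behave like c/n; limit comparison with the harmonic series gives divergence.
Endpoint z = -89/5: convergence follows from the alternating series test (terms decrease monotonically to 0).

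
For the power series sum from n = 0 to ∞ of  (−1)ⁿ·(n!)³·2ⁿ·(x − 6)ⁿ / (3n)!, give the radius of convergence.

R = 27/2

By the ratio test, |a_{n+1}/a_n| = (n+1)³/[(3n+1)·(3n+2)·(3n+3)] · 2 → 2/27.
Hence the series converges for |x − 6| < 1/(2/27) = 27/2, so the radius of convergence is 27/2.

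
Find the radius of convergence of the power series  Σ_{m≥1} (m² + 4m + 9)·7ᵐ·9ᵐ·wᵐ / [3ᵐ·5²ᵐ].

R = 25/21

By the ratio test, |a_{m+1}/a_m| = [((m+1)² + 4(m+1) + 9)/(m² + 4m + 9)] · 7·9/(3·25) → 21/25.
Hence the series converges for |w| < 1/(21/25) = 25/21, so the radius of convergence is 25/21.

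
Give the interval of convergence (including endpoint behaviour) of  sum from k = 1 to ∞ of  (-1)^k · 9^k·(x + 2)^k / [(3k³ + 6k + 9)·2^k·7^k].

Ratio test: |a_{k+1}/a_k| = [(3k³ + 6k + 9)/(3(k+1)³ + 6(k+1) + 9)] · 9/(2·7) → 9/14 as k → ∞.
Hence the series converges for |x + 2| < 1/(9/14) = 14/9, so the radius of convergence is 14/9.
At x = -4/9: absolute convergence follows by limit comparison with Σ 1/k³.
Check x = -32/9: absolute convergence follows by limit comparison with Σ 1/k³.

[-32/9, -4/9]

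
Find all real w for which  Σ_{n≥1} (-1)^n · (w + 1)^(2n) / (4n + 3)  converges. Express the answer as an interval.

Apply the ratio test: |a_{n+1}| / |a_n| = (4n + 3)/(4(n+1) + 3), which tends to 1 as n → ∞.
Since the exponent of (w + 1) increases by 2 each term, convergence requires |w + 1|² < 1, hence R = 1.
At w = 0: convergence follows from the alternating series test (terms decrease monotonically to 0).
Check w = -2: the terms alternate in sign and decrease monotonically to 0 in absolute value (size ~ c/n), so the alternating series test gives convergence.

[-2, 0]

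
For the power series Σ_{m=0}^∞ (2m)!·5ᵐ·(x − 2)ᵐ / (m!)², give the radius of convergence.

By the ratio test, |a_{m+1}/a_m| = (2m+1)·(2m+2)/(m+1)² · 5 → 20.
Thus R = 1/(20) = 1/20.

R = 1/20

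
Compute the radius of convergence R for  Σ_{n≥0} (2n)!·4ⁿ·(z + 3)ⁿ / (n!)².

By the ratio test, |a_{n+1}/a_n| = (2n+1)·(2n+2)/(n+1)² · 4 → 16.
Convergence for |z + 3| · 16 < 1, i.e. |z + 3| < 1/16. So R = 1/16.

R = 1/16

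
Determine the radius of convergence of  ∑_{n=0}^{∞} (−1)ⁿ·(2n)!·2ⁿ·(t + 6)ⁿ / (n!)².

By the ratio test, |a_{n+1}/a_n| = (2n+1)·(2n+2)/(n+1)² · 2 → 8.
The series converges when 8 · |t + 6| < 1, giving R = 1/8.

R = 1/8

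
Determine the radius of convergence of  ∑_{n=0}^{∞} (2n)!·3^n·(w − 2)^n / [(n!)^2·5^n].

Ratio test: |a_{n+1}/a_n| = (2n+1)·(2n+2)/(n+1)² · 3/5 → 12/5 as n → ∞.
Hence the series converges for |w − 2| < 1/(12/5) = 5/12, so the radius of convergence is 5/12.

R = 5/12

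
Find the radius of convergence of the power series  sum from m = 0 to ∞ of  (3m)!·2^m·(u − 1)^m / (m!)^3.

R = 1/54

Ratio test: |a_{m+1}/a_m| = (3m+1)·(3m+2)·(3m+3)/(m+1)³ · 2 → 54 as m → ∞.
Convergence for |u − 1| · 54 < 1, i.e. |u − 1| < 1/54. So R = 1/54.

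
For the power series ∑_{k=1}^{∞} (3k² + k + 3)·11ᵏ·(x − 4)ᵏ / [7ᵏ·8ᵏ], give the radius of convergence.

R = 56/11

Apply the ratio test: |a_{k+1}| / |a_k| = [(3(k+1)² + (k+1) + 3)/(3k² + k + 3)] · 11/(7·8), which tends to 11/56 as k → ∞.
Convergence for |x − 4| · 11/56 < 1, i.e. |x − 4| < 56/11. So R = 56/11.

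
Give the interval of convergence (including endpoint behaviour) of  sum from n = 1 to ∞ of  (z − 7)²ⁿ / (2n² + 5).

[6, 8]

The ratio of consecutive coefficients is (2n² + 5)/(2(n+1)² + 5) → 1.
Successive powers of (z − 7) differ by 2, so the series converges when |z − 7|² · 1 < 1, i.e. |z − 7| < √(1) = 1. So R = 1.
At z = 8: absolute convergence follows by limit comparison with Σ 1/n².
Endpoint z = 6: absolute convergence follows by limit comparison with Σ 1/n².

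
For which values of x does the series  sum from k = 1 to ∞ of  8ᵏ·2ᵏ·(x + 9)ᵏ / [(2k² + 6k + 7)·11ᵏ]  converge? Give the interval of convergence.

By the ratio test, |a_{k+1}/a_k| = [(2k² + 6k + 7)/(2(k+1)² + 6(k+1) + 7)] · 8·2/11 → 16/11.
The series converges when 16/11 · |x + 9| < 1, giving R = 11/16.
At x = -133/16: the terms are on the order of 1/k², so the series converges absolutely by comparison with the p-series (p = 2 > 1).
At x = -155/16: absolute convergence follows by limit comparison with Σ 1/k².

[-155/16, -133/16]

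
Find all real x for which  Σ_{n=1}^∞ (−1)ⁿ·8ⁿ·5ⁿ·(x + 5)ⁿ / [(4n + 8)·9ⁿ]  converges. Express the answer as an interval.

(-209/40, -191/40]

By the ratio test, |a_{n+1}/a_n| = [(4n + 8)/(4(n+1) + 8)] · 8·5/9 → 40/9.
The series converges when 40/9 · |x + 5| < 1, giving R = 9/40.
Endpoint x = -191/40: the terms alternate in sign and decrease monotonically to 0 in absolute value (size ~ c/n), so the alternating series test gives convergence.
At x = -209/40: the terms behave like c/n; limit comparison with the harmonic series gives divergence.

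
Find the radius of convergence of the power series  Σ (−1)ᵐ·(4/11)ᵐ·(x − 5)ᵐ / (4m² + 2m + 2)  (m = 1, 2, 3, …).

R = 11/4

Apply the ratio test: |a_{m+1}| / |a_m| = [(4m² + 2m + 2)/(4(m+1)² + 2(m+1) + 2)] · 4/11, which tends to 4/11 as m → ∞.
Convergence for |x − 5| · 4/11 < 1, i.e. |x − 5| < 11/4. So R = 11/4.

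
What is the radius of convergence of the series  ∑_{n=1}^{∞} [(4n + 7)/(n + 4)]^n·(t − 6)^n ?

R = 1/4

Applying the root test, |a_n|^(1/n) = (4n + 7)/(n + 4) → 4.
The series converges when 4 · |t − 6| < 1, giving R = 1/4.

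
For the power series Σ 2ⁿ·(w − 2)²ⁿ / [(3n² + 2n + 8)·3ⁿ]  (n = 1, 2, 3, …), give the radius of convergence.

R = √6/2

By the ratio test, |a_{n+1}/a_n| = [(3n² + 2n + 8)/(3(n+1)² + 2(n+1) + 8)] · 2/3 → 2/3.
Successive powers of (w − 2) differ by 2, so the series converges when |w − 2|² · 2/3 < 1, i.e. |w − 2| < √(3/2). So R = √6/2.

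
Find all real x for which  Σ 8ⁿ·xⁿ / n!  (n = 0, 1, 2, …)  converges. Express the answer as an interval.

Ratio test: |a_{n+1}/a_n| = 8 · 1/(n+1) → 0 as n → ∞.
The ratio tends to 0 regardless of x, hence R = ∞.

(−∞, ∞)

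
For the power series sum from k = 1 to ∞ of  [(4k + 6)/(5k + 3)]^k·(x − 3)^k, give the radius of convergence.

R = 5/4

Root test: |a_k|^(1/k) = (4k + 6)/(5k + 3) → 4/5.
The series converges when 4/5 · |x − 3| < 1, giving R = 5/4.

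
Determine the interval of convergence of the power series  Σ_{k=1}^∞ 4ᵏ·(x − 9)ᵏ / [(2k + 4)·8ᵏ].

[7, 11)

By the ratio test, |a_{k+1}/a_k| = [(2k + 4)/(2(k+1) + 4)] · 4/8 → 1/2.
Hence the series converges for |x − 9| < 1/(1/2) = 2, so the radius of convergence is 2.
When x = 11, comparison with the harmonic series Σ 1/k shows the series diverges.
Check x = 7: the terms alternate in sign and decrease monotonically to 0 in absolute value (size ~ c/k), so the alternating series test gives convergence.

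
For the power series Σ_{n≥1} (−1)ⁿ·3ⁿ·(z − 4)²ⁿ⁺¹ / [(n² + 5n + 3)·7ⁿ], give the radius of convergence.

R = √21/3

The ratio of consecutive coefficients is [(n² + 5n + 3)/((n+1)² + 5(n+1) + 3)] · 3/7 → 3/7.
Writing y = (z − 4)², the series in y has radius 7/3, so |z − 4| < √(7/3) and R = √21/3.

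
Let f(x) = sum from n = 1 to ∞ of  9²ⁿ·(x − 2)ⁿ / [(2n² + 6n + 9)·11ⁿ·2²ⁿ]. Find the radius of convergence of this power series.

R = 44/81

The ratio of consecutive coefficients is [(2n² + 6n + 9)/(2(n+1)² + 6(n+1) + 9)] · 81/(11·4) → 81/44.
Hence the series converges for |x − 2| < 1/(81/44) = 44/81, so the radius of convergence is 44/81.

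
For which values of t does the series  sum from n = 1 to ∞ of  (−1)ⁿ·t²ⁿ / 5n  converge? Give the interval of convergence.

[-1, 1]

Ratio test: |a_{n+1}/a_n| = 5n/5(n+1) → 1 as n → ∞.
Writing y = t², the series in y has radius 1, so |t| < √(1) = 1 and R = 1.
When t = 1, the terms alternate in sign and decrease monotonically to 0 in absolute value (size ~ c/n), so the alternating series test gives convergence.
Endpoint t = -1: convergence follows from the alternating series test (terms decrease monotonically to 0).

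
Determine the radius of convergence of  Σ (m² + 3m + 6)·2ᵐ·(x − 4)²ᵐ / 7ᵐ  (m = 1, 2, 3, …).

Ratio test: |a_{m+1}/a_m| = [((m+1)² + 3(m+1) + 6)/(m² + 3m + 6)] · 2/7 → 2/7 as m → ∞.
Successive powers of (x − 4) differ by 2, so the series converges when |x − 4|² · 2/7 < 1, i.e. |x − 4| < √(7/2). So R = √14/2.

R = √14/2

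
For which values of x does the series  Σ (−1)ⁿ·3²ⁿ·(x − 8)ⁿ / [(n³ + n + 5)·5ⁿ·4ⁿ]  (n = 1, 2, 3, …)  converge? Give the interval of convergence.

Ratio test: |a_{n+1}/a_n| = [(n³ + n + 5)/((n+1)³ + (n+1) + 5)] · 9/(5·4) → 9/20 as n → ∞.
Hence the series converges for |x − 8| < 1/(9/20) = 20/9, so the radius of convergence is 20/9.
Endpoint x = 92/9: the series is dominated by a constant times Σ 1/n³, which converges (p = 3 > 1).
At x = 52/9: the series is dominated by a constant times Σ 1/n³, which converges (p = 3 > 1).

[52/9, 92/9]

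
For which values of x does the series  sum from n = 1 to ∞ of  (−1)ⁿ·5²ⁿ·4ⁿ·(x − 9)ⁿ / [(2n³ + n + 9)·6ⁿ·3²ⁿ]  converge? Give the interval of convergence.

[423/50, 477/50]

Ratio test: |a_{n+1}/a_n| = [(2n³ + n + 9)/(2(n+1)³ + (n+1) + 9)] · 25·4/(6·9) → 50/27 as n → ∞.
Hence the series converges for |x − 9| < 1/(50/27) = 27/50, so the radius of convergence is 27/50.
Check x = 477/50: absolute convergence follows by limit comparison with Σ 1/n³.
Check x = 423/50: the terms are on the order of 1/n³, so the series converges absolutely by comparison with the p-series (p = 3 > 1).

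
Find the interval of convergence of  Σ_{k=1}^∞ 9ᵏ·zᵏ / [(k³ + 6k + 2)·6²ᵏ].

[-4, 4]

The ratio of consecutive coefficients is [(k³ + 6k + 2)/((k+1)³ + 6(k+1) + 2)] · 9/36 → 1/4.
Convergence for |z| · 1/4 < 1, i.e. |z| < 4. So R = 4.
When z = 4, absolute convergence follows by limit comparison with Σ 1/k³.
Check z = -4: absolute convergence follows by limit comparison with Σ 1/k³.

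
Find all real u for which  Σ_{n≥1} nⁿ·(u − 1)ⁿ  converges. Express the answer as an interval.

By the Cauchy root test, |a_n|^(1/n) = n → ∞.
The root grows without bound, so R = 0 (convergence only at u = 1).

{1}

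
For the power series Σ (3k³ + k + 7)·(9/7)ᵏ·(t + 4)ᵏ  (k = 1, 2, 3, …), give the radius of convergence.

Ratio test: |a_{k+1}/a_k| = [(3(k+1)³ + (k+1) + 7)/(3k³ + k + 7)] · 9/7 → 9/7 as k → ∞.
The series converges when 9/7 · |t + 4| < 1, giving R = 7/9.

R = 7/9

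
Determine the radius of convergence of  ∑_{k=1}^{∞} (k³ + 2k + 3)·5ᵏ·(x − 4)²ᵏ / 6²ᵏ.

R = 6√5/5

The ratio of consecutive coefficients is [((k+1)³ + 2(k+1) + 3)/(k³ + 2k + 3)] · 5/36 → 5/36.
Since the exponent of (x − 4) increases by 2 each term, convergence requires |x − 4|² < 36/5, hence R = 6√5/5.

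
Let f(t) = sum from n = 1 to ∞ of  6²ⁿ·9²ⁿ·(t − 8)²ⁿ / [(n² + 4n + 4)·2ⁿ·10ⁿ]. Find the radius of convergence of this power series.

R = √5/27

Apply the ratio test: |a_{n+1}| / |a_n| = [(n² + 4n + 4)/((n+1)² + 4(n+1) + 4)] · 36·81/(2·10), which tends to 729/5 as n → ∞.
Since the exponent of (t − 8) increases by 2 each term, convergence requires |t − 8|² < 5/729, hence R = √5/27.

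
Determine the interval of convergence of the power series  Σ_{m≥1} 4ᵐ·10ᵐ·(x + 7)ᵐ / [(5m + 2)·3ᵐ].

[-283/40, -277/40)

By the ratio test, |a_{m+1}/a_m| = [(5m + 2)/(5(m+1) + 2)] · 4·10/3 → 40/3.
Thus R = 1/(40/3) = 3/40.
At x = -277/40: the terms are asymptotic to a nonzero constant times 1/m, so the series diverges by limit comparison with Σ 1/m.
Endpoint x = -283/40: the terms alternate in sign and decrease monotonically to 0 in absolute value (size ~ c/m), so the alternating series test gives convergence.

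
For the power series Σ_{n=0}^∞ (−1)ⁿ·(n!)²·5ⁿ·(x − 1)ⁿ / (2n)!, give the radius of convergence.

Ratio test: |a_{n+1}/a_n| = (n+1)²/[(2n+1)·(2n+2)] · 5 → 5/4 as n → ∞.
The series converges when 5/4 · |x − 1| < 1, giving R = 4/5.

R = 4/5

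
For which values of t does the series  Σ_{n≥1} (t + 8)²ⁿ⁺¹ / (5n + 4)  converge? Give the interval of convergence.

Ratio test: |a_{n+1}/a_n| = (5n + 4)/(5(n+1) + 4) → 1 as n → ∞.
Since the exponent of (t + 8) increases by 2 each term, convergence requires |t + 8|² < 1, hence R = 1.
Endpoint t = -7: comparison with the harmonic series Σ 1/n shows the series diverges.
Check t = -9: the terms are asymptotic to a nonzero constant times 1/n, so the series diverges by limit comparison with Σ 1/n.

(-9, -7)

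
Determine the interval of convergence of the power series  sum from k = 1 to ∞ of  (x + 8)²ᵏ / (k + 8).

(-9, -7)

By the ratio test, |a_{k+1}/a_k| = (k + 8)/((k+1) + 8) → 1.
Writing y = (x + 8)², the series in y has radius 1, so |x + 8| < √(1) = 1 and R = 1.
At x = -7: comparison with the harmonic series Σ 1/k shows the series diverges.
Check x = -9: the terms behave like c/k; limit comparison with the harmonic series gives divergence.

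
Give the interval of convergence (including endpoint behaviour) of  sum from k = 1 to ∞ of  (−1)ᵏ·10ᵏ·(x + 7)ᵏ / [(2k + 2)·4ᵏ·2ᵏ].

The ratio of consecutive coefficients is [(2k + 2)/(2(k+1) + 2)] · 10/(4·2) → 5/4.
Thus R = 1/(5/4) = 4/5.
Endpoint x = -31/5: the terms alternate in sign and decrease monotonically to 0 in absolute value (size ~ c/k), so the alternating series test gives convergence.
When x = -39/5, the terms are asymptotic to a nonzero constant times 1/k, so the series diverges by limit comparison with Σ 1/k.

(-39/5, -31/5]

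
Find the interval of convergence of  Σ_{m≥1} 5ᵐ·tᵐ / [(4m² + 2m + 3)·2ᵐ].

The ratio of consecutive coefficients is [(4m² + 2m + 3)/(4(m+1)² + 2(m+1) + 3)] · 5/2 → 5/2.
The series converges when 5/2 · |t| < 1, giving R = 2/5.
Check t = 2/5: the terms are on the order of 1/m², so the series converges absolutely by comparison with the p-series (p = 2 > 1).
At t = -2/5: the terms are on the order of 1/m², so the series converges absolutely by comparison with the p-series (p = 2 > 1).

[-2/5, 2/5]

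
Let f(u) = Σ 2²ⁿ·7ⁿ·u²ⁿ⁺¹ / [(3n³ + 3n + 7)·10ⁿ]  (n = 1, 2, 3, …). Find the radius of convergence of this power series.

Ratio test: |a_{n+1}/a_n| = [(3n³ + 3n + 7)/(3(n+1)³ + 3(n+1) + 7)] · 4·7/10 → 14/5 as n → ∞.
Writing y = u², the series in y has radius 5/14, so |u| < √(5/14) and R = √70/14.

R = √70/14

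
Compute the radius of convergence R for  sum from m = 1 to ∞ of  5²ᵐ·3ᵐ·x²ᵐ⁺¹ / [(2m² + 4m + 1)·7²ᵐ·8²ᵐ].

R = 56√3/15

By the ratio test, |a_{m+1}/a_m| = [(2m² + 4m + 1)/(2(m+1)² + 4(m+1) + 1)] · 25·3/(49·64) → 75/3136.
Successive powers of x differ by 2, so the series converges when |x|² · 75/3136 < 1, i.e. |x| < √(3136/75). So R = 56√3/15.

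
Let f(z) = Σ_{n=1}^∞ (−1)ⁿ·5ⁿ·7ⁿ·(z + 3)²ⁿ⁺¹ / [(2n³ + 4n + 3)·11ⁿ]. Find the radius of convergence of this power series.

The ratio of consecutive coefficients is [(2n³ + 4n + 3)/(2(n+1)³ + 4(n+1) + 3)] · 5·7/11 → 35/11.
Writing y = (z + 3)², the series in y has radius 11/35, so |z + 3| < √(11/35) and R = √385/35.

R = √385/35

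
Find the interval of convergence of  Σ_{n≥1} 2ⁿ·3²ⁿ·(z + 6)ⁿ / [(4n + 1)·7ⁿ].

[-115/18, -101/18)

Ratio test: |a_{n+1}/a_n| = [(4n + 1)/(4(n+1) + 1)] · 2·9/7 → 18/7 as n → ∞.
Convergence for |z + 6| · 18/7 < 1, i.e. |z + 6| < 7/18. So R = 7/18.
Check z = -101/18: comparison with the harmonic series Σ 1/n shows the series diverges.
Endpoint z = -115/18: the terms alternate in sign and decrease monotonically to 0 in absolute value (size ~ c/n), so the alternating series test gives convergence.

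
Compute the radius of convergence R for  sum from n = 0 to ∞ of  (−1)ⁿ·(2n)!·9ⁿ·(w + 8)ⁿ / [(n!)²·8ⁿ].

By the ratio test, |a_{n+1}/a_n| = (2n+1)·(2n+2)/(n+1)² · 9/8 → 9/2.
Thus R = 1/(9/2) = 2/9.

R = 2/9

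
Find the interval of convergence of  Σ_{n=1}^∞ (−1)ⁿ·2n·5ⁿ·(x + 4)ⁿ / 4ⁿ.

The ratio of consecutive coefficients is [2(n+1)/2n] · 5/4 → 5/4.
Hence the series converges for |x + 4| < 1/(5/4) = 4/5, so the radius of convergence is 4/5.
Check x = -16/5: the terms do not tend to 0, so the series diverges.
Endpoint x = -24/5: the terms do not tend to 0, so the series diverges.

(-24/5, -16/5)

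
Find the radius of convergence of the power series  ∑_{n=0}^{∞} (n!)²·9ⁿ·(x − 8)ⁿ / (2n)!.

The ratio of consecutive coefficients is (n+1)²/[(2n+1)·(2n+2)] · 9 → 9/4.
Convergence for |x − 8| · 9/4 < 1, i.e. |x − 8| < 4/9. So R = 4/9.

R = 4/9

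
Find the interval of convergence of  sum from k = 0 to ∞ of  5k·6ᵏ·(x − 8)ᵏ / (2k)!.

The ratio of consecutive coefficients is 5(k+1)/5k · 6 · 1/[(2k+1)·(2k+2)] → 0.
The ratio tends to 0 regardless of x, hence R = ∞.

(−∞, ∞)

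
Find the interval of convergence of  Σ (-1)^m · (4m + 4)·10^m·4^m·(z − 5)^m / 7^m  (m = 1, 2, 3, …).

(193/40, 207/40)

Apply the ratio test: |a_{m+1}| / |a_m| = [(4(m+1) + 4)/(4m + 4)] · 10·4/7, which tends to 40/7 as m → ∞.
Convergence for |z − 5| · 40/7 < 1, i.e. |z − 5| < 7/40. So R = 7/40.
Check z = 207/40: the terms have absolute value of order m, which does not tend to 0, so the series diverges by the divergence test.
Endpoint z = 193/40: the terms have absolute value of order m, which does not tend to 0, so the series diverges by the divergence test.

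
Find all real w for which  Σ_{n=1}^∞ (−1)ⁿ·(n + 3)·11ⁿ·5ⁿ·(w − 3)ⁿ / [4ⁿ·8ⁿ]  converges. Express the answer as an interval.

Apply the ratio test: |a_{n+1}| / |a_n| = [((n+1) + 3)/(n + 3)] · 11·5/(4·8), which tends to 55/32 as n → ∞.
Hence the series converges for |w − 3| < 1/(55/32) = 32/55, so the radius of convergence is 32/55.
At w = 197/55: the n-th term does not approach 0; divergence by the term test.
At w = 133/55: the terms do not tend to 0, so the series diverges.

(133/55, 197/55)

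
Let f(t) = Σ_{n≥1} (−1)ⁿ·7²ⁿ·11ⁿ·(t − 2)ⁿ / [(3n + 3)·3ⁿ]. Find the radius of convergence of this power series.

R = 3/539

Apply the ratio test: |a_{n+1}| / |a_n| = [(3n + 3)/(3(n+1) + 3)] · 49·11/3, which tends to 539/3 as n → ∞.
Thus R = 1/(539/3) = 3/539.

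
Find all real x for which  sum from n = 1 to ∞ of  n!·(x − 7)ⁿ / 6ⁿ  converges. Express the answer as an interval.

{7}

By the ratio test, |a_{n+1}/a_n| = (n+1) · 1/6 → ∞.
The ratio grows without bound, so the series diverges whenever (x − 7) ≠ 0; it converges only at x = 7. R = 0.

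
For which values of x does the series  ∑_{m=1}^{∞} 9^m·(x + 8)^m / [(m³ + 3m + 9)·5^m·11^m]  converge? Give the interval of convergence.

The ratio of consecutive coefficients is [(m³ + 3m + 9)/((m+1)³ + 3(m+1) + 9)] · 9/(5·11) → 9/55.
Thus R = 1/(9/55) = 55/9.
Endpoint x = -17/9: the series is dominated by a constant times Σ 1/m³, which converges (p = 3 > 1).
When x = -127/9, the series is dominated by a constant times Σ 1/m³, which converges (p = 3 > 1).

[-127/9, -17/9]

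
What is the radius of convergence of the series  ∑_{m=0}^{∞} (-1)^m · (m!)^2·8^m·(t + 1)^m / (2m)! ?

The ratio of consecutive coefficients is (m+1)²/[(2m+1)·(2m+2)] · 8 → 2.
Hence the series converges for |t + 1| < 1/(2) = 1/2, so the radius of convergence is 1/2.

R = 1/2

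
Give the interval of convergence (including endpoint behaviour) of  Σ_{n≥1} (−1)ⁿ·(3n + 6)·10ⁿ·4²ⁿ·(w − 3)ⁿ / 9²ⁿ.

(399/160, 561/160)

Apply the ratio test: |a_{n+1}| / |a_n| = [(3(n+1) + 6)/(3n + 6)] · 10·16/81, which tends to 160/81 as n → ∞.
Thus R = 1/(160/81) = 81/160.
Endpoint w = 561/160: the terms do not tend to 0, so the series diverges.
At w = 399/160: the terms have absolute value of order n, which does not tend to 0, so the series diverges by the divergence test.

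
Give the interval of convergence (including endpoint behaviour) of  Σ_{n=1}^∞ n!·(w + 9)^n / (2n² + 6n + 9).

{-9}

By the ratio test, |a_{n+1}/a_n| = (n+1) · (2n² + 6n + 9)/(2(n+1)² + 6(n+1) + 9) → ∞.
The ratio grows without bound, so the series diverges whenever (w + 9) ≠ 0; it converges only at w = -9. R = 0.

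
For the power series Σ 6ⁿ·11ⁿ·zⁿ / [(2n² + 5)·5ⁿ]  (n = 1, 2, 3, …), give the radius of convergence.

Apply the ratio test: |a_{n+1}| / |a_n| = [(2n² + 5)/(2(n+1)² + 5)] · 6·11/5, which tends to 66/5 as n → ∞.
Thus R = 1/(66/5) = 5/66.

R = 5/66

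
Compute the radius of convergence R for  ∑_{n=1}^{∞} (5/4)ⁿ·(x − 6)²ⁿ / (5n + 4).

The ratio of consecutive coefficients is [(5n + 4)/(5(n+1) + 4)] · 5/4 → 5/4.
Since the exponent of (x − 6) increases by 2 each term, convergence requires |x − 6|² < 4/5, hence R = 2√5/5.

R = 2√5/5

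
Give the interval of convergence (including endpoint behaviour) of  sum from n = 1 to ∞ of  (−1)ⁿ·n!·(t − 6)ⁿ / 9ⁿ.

Apply the ratio test: |a_{n+1}| / |a_n| = (n+1) · 1/9, which tends to ∞ as n → ∞.
Since the ratio → ∞, the series diverges for every t ≠ 6, and R = 0.

{6}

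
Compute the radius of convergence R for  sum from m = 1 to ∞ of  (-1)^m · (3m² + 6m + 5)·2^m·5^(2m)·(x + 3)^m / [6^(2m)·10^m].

The ratio of consecutive coefficients is [(3(m+1)² + 6(m+1) + 5)/(3m² + 6m + 5)] · 2·25/(36·10) → 5/36.
Convergence for |x + 3| · 5/36 < 1, i.e. |x + 3| < 36/5. So R = 36/5.

R = 36/5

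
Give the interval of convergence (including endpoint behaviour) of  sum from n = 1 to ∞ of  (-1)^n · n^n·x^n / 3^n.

{0}

Root test: |a_n|^(1/n) = n/3 → ∞.
The root grows without bound, so R = 0 (convergence only at x = 0).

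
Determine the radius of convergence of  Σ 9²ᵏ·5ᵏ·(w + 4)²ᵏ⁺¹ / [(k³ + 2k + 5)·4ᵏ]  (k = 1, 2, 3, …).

Ratio test: |a_{k+1}/a_k| = [(k³ + 2k + 5)/((k+1)³ + 2(k+1) + 5)] · 81·5/4 → 405/4 as k → ∞.
Since the exponent of (w + 4) increases by 2 each term, convergence requires |w + 4|² < 4/405, hence R = 2√5/45.

R = 2√5/45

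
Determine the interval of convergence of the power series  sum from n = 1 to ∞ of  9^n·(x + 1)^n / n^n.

(−∞, ∞)

By the Cauchy root test, |a_n|^(1/n) = 9/n → 0.
Since the n-th root of |a_n| tends to 0, the series converges for all real x; R = ∞.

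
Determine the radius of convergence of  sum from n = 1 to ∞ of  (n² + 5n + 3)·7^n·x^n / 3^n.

R = 3/7

Apply the ratio test: |a_{n+1}| / |a_n| = [((n+1)² + 5(n+1) + 3)/(n² + 5n + 3)] · 7/3, which tends to 7/3 as n → ∞.
Hence the series converges for |x| < 1/(7/3) = 3/7, so the radius of convergence is 3/7.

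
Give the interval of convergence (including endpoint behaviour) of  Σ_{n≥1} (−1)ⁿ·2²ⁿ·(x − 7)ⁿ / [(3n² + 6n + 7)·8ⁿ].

[5, 9]

Apply the ratio test: |a_{n+1}| / |a_n| = [(3n² + 6n + 7)/(3(n+1)² + 6(n+1) + 7)] · 4/8, which tends to 1/2 as n → ∞.
Convergence for |x − 7| · 1/2 < 1, i.e. |x − 7| < 2. So R = 2.
Endpoint x = 9: the terms are on the order of 1/n², so the series converges absolutely by comparison with the p-series (p = 2 > 1).
Check x = 5: the series is dominated by a constant times Σ 1/n², which converges (p = 2 > 1).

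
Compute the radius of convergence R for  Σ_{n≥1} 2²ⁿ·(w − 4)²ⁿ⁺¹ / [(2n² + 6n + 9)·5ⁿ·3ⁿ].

R = √15/2

Ratio test: |a_{n+1}/a_n| = [(2n² + 6n + 9)/(2(n+1)² + 6(n+1) + 9)] · 4/(5·3) → 4/15 as n → ∞.
Successive powers of (w − 4) differ by 2, so the series converges when |w − 4|² · 4/15 < 1, i.e. |w − 4| < √(15/4). So R = √15/2.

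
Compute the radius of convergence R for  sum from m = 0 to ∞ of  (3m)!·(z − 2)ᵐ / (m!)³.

R = 1/27

Ratio test: |a_{m+1}/a_m| = (3m+1)·(3m+2)·(3m+3)/(m+1)³ → 27 as m → ∞.
Convergence for |z − 2| · 27 < 1, i.e. |z − 2| < 1/27. So R = 1/27.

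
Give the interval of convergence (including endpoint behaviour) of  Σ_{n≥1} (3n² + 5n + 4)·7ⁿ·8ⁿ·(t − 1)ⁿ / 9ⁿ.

(47/56, 65/56)

Ratio test: |a_{n+1}/a_n| = [(3(n+1)² + 5(n+1) + 4)/(3n² + 5n + 4)] · 7·8/9 → 56/9 as n → ∞.
The series converges when 56/9 · |t − 1| < 1, giving R = 9/56.
When t = 65/56, the terms do not tend to 0, so the series diverges.
Check t = 47/56: the terms do not tend to 0, so the series diverges.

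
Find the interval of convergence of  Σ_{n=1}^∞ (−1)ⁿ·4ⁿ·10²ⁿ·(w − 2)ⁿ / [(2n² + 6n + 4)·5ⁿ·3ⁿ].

[157/80, 163/80]

Ratio test: |a_{n+1}/a_n| = [(2n² + 6n + 4)/(2(n+1)² + 6(n+1) + 4)] · 4·100/(5·3) → 80/3 as n → ∞.
Convergence for |w − 2| · 80/3 < 1, i.e. |w − 2| < 3/80. So R = 3/80.
Check w = 163/80: absolute convergence follows by limit comparison with Σ 1/n².
At w = 157/80: the series is dominated by a constant times Σ 1/n², which converges (p = 2 > 1).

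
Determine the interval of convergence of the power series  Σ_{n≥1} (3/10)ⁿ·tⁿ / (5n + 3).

[-10/3, 10/3)

Apply the ratio test: |a_{n+1}| / |a_n| = [(5n + 3)/(5(n+1) + 3)] · 3/10, which tends to 3/10 as n → ∞.
Convergence for |t| · 3/10 < 1, i.e. |t| < 10/3. So R = 10/3.
At t = 10/3: the terms are asymptotic to a nonzero constant times 1/n, so the series diverges by limit comparison with Σ 1/n.
Check t = -10/3: an alternating series whose terms decrease to 0 in absolute value, so it converges by the Leibniz criterion.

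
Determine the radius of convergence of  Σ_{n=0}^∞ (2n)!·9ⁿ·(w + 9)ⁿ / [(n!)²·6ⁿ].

R = 1/6

Apply the ratio test: |a_{n+1}| / |a_n| = (2n+1)·(2n+2)/(n+1)² · 9/6, which tends to 6 as n → ∞.
The series converges when 6 · |w + 9| < 1, giving R = 1/6.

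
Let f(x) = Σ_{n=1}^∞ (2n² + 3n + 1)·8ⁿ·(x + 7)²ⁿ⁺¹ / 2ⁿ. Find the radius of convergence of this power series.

R = 1/2

Ratio test: |a_{n+1}/a_n| = [(2(n+1)² + 3(n+1) + 1)/(2n² + 3n + 1)] · 8/2 → 4 as n → ∞.
Since the exponent of (x + 7) increases by 2 each term, convergence requires |x + 7|² < 1/4, hence R = 1/2.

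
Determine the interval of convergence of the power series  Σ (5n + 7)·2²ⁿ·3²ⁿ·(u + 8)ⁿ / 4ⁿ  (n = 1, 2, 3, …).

(-73/9, -71/9)

Ratio test: |a_{n+1}/a_n| = [(5(n+1) + 7)/(5n + 7)] · 4·9/4 → 9 as n → ∞.
Convergence for |u + 8| · 9 < 1, i.e. |u + 8| < 1/9. So R = 1/9.
At u = -71/9: the n-th term does not approach 0; divergence by the term test.
Endpoint u = -73/9: the n-th term does not approach 0; divergence by the term test.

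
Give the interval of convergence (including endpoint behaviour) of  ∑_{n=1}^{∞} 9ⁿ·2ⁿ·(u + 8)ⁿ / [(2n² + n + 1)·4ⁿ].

[-74/9, -70/9]

By the ratio test, |a_{n+1}/a_n| = [(2n² + n + 1)/(2(n+1)² + (n+1) + 1)] · 9·2/4 → 9/2.
The series converges when 9/2 · |u + 8| < 1, giving R = 2/9.
When u = -70/9, the terms are on the order of 1/n², so the series converges absolutely by comparison with the p-series (p = 2 > 1).
At u = -74/9: absolute convergence follows by limit comparison with Σ 1/n².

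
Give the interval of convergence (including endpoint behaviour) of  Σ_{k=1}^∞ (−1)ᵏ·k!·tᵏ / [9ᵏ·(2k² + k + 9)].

{0}

Apply the ratio test: |a_{k+1}| / |a_k| = (k+1) · 1/9 · (2k² + k + 9)/(2(k+1)² + (k+1) + 9), which tends to ∞ as k → ∞.
The ratio grows without bound, so the series diverges whenever t ≠ 0; it converges only at t = 0. R = 0.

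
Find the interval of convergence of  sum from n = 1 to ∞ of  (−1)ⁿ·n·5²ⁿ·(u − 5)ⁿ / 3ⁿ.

The ratio of consecutive coefficients is [(n+1)/n] · 25/3 → 25/3.
Thus R = 1/(25/3) = 3/25.
Check u = 128/25: the terms have absolute value of order n, which does not tend to 0, so the series diverges by the divergence test.
Check u = 122/25: the terms have absolute value of order n, which does not tend to 0, so the series diverges by the divergence test.

(122/25, 128/25)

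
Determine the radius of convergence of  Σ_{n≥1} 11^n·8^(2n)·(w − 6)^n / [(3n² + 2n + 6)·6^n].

Ratio test: |a_{n+1}/a_n| = [(3n² + 2n + 6)/(3(n+1)² + 2(n+1) + 6)] · 11·64/6 → 352/3 as n → ∞.
The series converges when 352/3 · |w − 6| < 1, giving R = 3/352.

R = 3/352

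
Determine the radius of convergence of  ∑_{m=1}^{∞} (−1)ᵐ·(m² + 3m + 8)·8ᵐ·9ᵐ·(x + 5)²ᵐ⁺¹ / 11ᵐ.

R = √22/12

Apply the ratio test: |a_{m+1}| / |a_m| = [((m+1)² + 3(m+1) + 8)/(m² + 3m + 8)] · 8·9/11, which tends to 72/11 as m → ∞.
Since the exponent of (x + 5) increases by 2 each term, convergence requires |x + 5|² < 11/72, hence R = √22/12.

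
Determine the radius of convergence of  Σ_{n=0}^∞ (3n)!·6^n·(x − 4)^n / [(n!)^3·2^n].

The ratio of consecutive coefficients is (3n+1)·(3n+2)·(3n+3)/(n+1)³ · 6/2 → 81.
Convergence for |x − 4| · 81 < 1, i.e. |x − 4| < 1/81. So R = 1/81.

R = 1/81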